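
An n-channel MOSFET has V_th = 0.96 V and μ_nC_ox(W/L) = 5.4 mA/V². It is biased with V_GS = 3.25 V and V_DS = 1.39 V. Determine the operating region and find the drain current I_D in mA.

Triode; I_D = 12.0 mA

V_ov = V_GS − V_th = 3.25 − 0.96 = 2.29 V.
Since V_DS = 1.39 V < V_ov = 2.29 V, the device is in the triode region.
I_D = k_n [V_ov · V_DS − ½ V_DS²] = 5.4 × [2.29 × 1.39 − 0.5 × 1.39²] = 12 mA.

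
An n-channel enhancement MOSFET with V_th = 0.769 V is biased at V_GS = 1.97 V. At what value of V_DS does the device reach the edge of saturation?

V_DS,sat = 1.20 V

The boundary between triode and saturation is V_DS = V_GS − V_th = V_ov.
V_ov = 1.97 − 0.769 = 1.2 V.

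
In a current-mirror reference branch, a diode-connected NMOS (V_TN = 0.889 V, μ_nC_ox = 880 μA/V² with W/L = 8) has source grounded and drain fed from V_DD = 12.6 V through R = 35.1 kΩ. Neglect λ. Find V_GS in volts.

V_GS = 1.19 V

With gate tied to drain, V_GS = V_DS ≥ V_GS − V_TN, so the device is in saturation.
k_n = μ_nC_ox · (W/L) = 7.04 mA/V².
KCL at the drain: ½ k_n (V_GS − V_TN)² = (V_DD − V_GS)/R.
Let x = V_GS − 0.889. Then 124 x² + x − 11.71 = 0, giving x = 0.304 V (positive root), so V_GS = 1.19 V.
I_D = (V_DD − V_GS)/R = (12.6 − 1.19) / 35.1 = 0.325 mA.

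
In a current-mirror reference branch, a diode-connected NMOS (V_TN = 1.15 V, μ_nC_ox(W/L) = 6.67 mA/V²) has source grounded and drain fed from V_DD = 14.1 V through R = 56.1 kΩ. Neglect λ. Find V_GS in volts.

With gate tied to drain, V_GS = V_DS ≥ V_GS − V_TN, so the device is in saturation.
KCL at the drain: ½ k_n (V_GS − V_TN)² = (V_DD − V_GS)/R.
Let x = V_GS − 1.15. Then 187 x² + x − 12.95 = 0, giving x = 0.26 V (positive root), so V_GS = 1.41 V.
I_D = (V_DD − V_GS)/R = (14.1 − 1.41) / 56.1 = 0.226 mA.

V_GS = 1.41 V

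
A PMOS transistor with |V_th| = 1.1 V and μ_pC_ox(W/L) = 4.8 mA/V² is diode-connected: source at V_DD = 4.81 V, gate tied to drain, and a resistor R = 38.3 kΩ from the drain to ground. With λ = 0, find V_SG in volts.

With gate tied to drain, V_SG = V_SD ≥ V_SG − |V_th|, so the device is in saturation.
KCL at the drain: ½ k_p (V_SG − |V_th|)² = (V_DD − V_SG)/R.
Let x = V_SG − 1.1. Then 91.9 x² + x − 3.71 = 0, giving x = 0.196 V (positive root), so V_SG = 1.3 V.
I_D = (V_DD − V_SG)/R = (4.81 − 1.3) / 38.3 = 0.0918 mA.

V_SG = 1.30 V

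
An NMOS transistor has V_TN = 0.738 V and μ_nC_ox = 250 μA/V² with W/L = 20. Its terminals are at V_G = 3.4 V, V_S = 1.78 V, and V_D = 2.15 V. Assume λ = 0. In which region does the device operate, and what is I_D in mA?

Triode; I_D = 1.29 mA

V_GS = V_G − V_S = 3.4 − 1.78 = 1.62 V; V_DS = V_D − V_S = 2.15 − 1.78 = 0.37 V.
k_n = μ_nC_ox · (W/L) = 5 mA/V².
V_ov = V_GS − V_TN = 1.62 − 0.738 = 0.882 V.
Since V_DS = 0.37 V < V_ov = 0.882 V, the device is in the triode region.
I_D = k_n [V_ov · V_DS − ½ V_DS²] = 5 × [0.882 × 0.37 − 0.5 × 0.37²] = 1.29 mA.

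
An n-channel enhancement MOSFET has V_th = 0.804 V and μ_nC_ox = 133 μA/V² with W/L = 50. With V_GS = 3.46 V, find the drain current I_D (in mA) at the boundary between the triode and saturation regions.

I_D = 23.5 mA

At the boundary V_DS = V_ov = V_GS − V_th = 3.46 − 0.804 = 2.66 V.
k_n = μ_nC_ox · (W/L) = 6.65 mA/V².
I_D = ½ k_n V_ov² = 0.5 × 6.65 × 2.66² = 23.5 mA.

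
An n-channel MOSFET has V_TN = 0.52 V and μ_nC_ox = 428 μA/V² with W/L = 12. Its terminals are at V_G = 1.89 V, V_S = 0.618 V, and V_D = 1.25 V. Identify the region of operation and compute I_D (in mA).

Triode; I_D = 1.42 mA

V_GS = V_G − V_S = 1.89 − 0.618 = 1.27 V; V_DS = V_D − V_S = 1.25 − 0.618 = 0.632 V.
k_n = μ_nC_ox · (W/L) = 5.136 mA/V².
V_ov = V_GS − V_TN = 1.27 − 0.52 = 0.752 V.
Since V_DS = 0.632 V < V_ov = 0.752 V, the device is in the triode region.
I_D = k_n [V_ov · V_DS − ½ V_DS²] = 5.136 × [0.752 × 0.632 − 0.5 × 0.632²] = 1.42 mA.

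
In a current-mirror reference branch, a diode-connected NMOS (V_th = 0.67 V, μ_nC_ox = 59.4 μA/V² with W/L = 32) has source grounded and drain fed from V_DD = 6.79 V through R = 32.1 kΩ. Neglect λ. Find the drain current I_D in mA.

I_D = 0.177 mA

With gate tied to drain, V_GS = V_DS ≥ V_GS − V_th, so the device is in saturation.
k_n = μ_nC_ox · (W/L) = 1.901 mA/V².
KCL at the drain: ½ k_n (V_GS − V_th)² = (V_DD − V_GS)/R.
Let x = V_GS − 0.67. Then 30.5 x² + x − 6.12 = 0, giving x = 0.432 V (positive root), so V_GS = 1.1 V.
I_D = (V_DD − V_GS)/R = (6.79 − 1.1) / 32.1 = 0.177 mA.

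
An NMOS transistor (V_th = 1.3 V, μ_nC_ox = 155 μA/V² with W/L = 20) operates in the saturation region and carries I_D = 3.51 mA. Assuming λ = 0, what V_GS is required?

V_GS = 2.80 V

k_n = μ_nC_ox · (W/L) = 3.1 mA/V².
In saturation I_D = ½ k_n (V_GS − V_th)², so V_GS − V_th = √(2 I_D / k_n) = √(2 × 3.51 / 3.1) = 1.5 V.
V_GS = 1.3 + 1.5 = 2.8 V.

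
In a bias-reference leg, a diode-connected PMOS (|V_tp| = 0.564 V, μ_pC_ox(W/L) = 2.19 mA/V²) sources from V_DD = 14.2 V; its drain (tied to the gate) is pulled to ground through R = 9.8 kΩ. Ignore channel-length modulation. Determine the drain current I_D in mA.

I_D = 1.28 mA

With gate tied to drain, V_SG = V_SD ≥ V_SG − |V_tp|, so the device is in saturation.
KCL at the drain: ½ k_p (V_SG − |V_tp|)² = (V_DD − V_SG)/R.
Let x = V_SG − 0.564. Then 10.7 x² + x − 13.64 = 0, giving x = 1.08 V (positive root), so V_SG = 1.65 V.
I_D = (V_DD − V_SG)/R = (14.2 − 1.65) / 9.8 = 1.28 mA.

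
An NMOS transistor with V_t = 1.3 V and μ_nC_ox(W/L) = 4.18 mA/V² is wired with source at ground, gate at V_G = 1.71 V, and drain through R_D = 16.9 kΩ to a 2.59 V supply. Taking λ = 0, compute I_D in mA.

V_GS = V_G = 1.71 V, so V_ov = 1.71 − 1.3 = 0.41 V.
Assume saturation: I_D = ½ k_n V_ov² = 0.5 × 4.18 × 0.41² = 0.351 mA, giving V_DS = V_DD − I_D R_D = 2.59 − 0.351 × 16.9 = -3.35 V.
But -3.35 V < V_ov = 0.41 V, so the device is actually in triode.
In triode I_D = k_n[V_ov V_DS − ½ V_DS²] and I_D = (V_DD − V_DS)/R_D. Equating: 35.3 V_DS² − 29.96 V_DS + 2.59 = 0, giving V_DS = 0.0977 V (the root below V_ov).
I_D = (2.59 − 0.0977) / 16.9 = 0.147 mA.

I_D = 0.147 mA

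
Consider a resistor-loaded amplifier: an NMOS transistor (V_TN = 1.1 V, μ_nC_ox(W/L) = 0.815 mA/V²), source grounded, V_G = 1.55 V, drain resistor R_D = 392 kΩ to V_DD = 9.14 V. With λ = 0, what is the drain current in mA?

V_GS = V_G = 1.55 V, so V_ov = 1.55 − 1.1 = 0.45 V.
Assume saturation: I_D = ½ k_n V_ov² = 0.5 × 0.815 × 0.45² = 0.0825 mA, giving V_DS = V_DD − I_D R_D = 9.14 − 0.0825 × 392 = -23.2 V.
But -23.2 V < V_ov = 0.45 V, so the device is actually in triode.
In triode I_D = k_n[V_ov V_DS − ½ V_DS²] and I_D = (V_DD − V_DS)/R_D. Equating: 160 V_DS² − 144.8 V_DS + 9.14 = 0, giving V_DS = 0.0683 V (the root below V_ov).
I_D = (9.14 − 0.0683) / 392 = 0.0231 mA.

I_D = 0.0231 mA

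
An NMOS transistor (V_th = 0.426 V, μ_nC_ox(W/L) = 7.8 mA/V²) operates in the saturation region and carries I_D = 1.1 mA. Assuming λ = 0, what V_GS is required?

In saturation I_D = ½ k_n (V_GS − V_th)², so V_GS − V_th = √(2 I_D / k_n) = √(2 × 1.1 / 7.8) = 0.531 V.
V_GS = 0.426 + 0.531 = 0.957 V.

V_GS = 0.957 V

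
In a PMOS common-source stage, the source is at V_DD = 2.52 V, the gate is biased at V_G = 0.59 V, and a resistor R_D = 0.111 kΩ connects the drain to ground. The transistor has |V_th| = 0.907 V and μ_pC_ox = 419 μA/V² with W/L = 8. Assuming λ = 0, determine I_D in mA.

I_D = 1.75 mA

V_SG = V_DD − V_G = 2.52 − 0.59 = 1.93 V, so V_ov = 1.93 − 0.907 = 1.02 V.
k_p = μ_pC_ox · (W/L) = 3.352 mA/V².
Assume saturation: I_D = ½ k_p V_ov² = 0.5 × 3.352 × 1.02² = 1.75 mA, giving V_SD = V_DD − I_D R_D = 2.52 − 1.75 × 0.111 = 2.33 V.
V_SD = 2.33 V ≥ V_ov = 1.02 V, confirming saturation.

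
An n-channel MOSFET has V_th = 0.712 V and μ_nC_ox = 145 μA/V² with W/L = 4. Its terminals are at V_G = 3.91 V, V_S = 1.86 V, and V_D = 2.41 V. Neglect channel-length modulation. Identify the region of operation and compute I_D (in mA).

Triode; I_D = 0.339 mA

V_GS = V_G − V_S = 3.91 − 1.86 = 2.05 V; V_DS = V_D − V_S = 2.41 − 1.86 = 0.55 V.
k_n = μ_nC_ox · (W/L) = 0.58 mA/V².
V_ov = V_GS − V_th = 2.05 − 0.712 = 1.34 V.
Since V_DS = 0.55 V < V_ov = 1.34 V, the device is in the triode region.
I_D = k_n [V_ov · V_DS − ½ V_DS²] = 0.58 × [1.34 × 0.55 − 0.5 × 0.55²] = 0.339 mA.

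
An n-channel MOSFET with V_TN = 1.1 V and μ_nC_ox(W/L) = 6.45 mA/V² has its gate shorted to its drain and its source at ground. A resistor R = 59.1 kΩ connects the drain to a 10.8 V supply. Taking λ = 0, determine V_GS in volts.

With gate tied to drain, V_GS = V_DS ≥ V_GS − V_TN, so the device is in saturation.
KCL at the drain: ½ k_n (V_GS − V_TN)² = (V_DD − V_GS)/R.
Let x = V_GS − 1.1. Then 191 x² + x − 9.7 = 0, giving x = 0.223 V (positive root), so V_GS = 1.32 V.
I_D = (V_DD − V_GS)/R = (10.8 − 1.32) / 59.1 = 0.16 mA.

V_GS = 1.32 V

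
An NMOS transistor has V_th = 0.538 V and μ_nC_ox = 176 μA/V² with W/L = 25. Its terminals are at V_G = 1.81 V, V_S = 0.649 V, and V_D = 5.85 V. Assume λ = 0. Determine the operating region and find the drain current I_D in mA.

V_GS = V_G − V_S = 1.81 − 0.649 = 1.16 V; V_DS = V_D − V_S = 5.85 − 0.649 = 5.2 V.
k_n = μ_nC_ox · (W/L) = 4.4 mA/V².
V_ov = V_GS − V_th = 1.16 − 0.538 = 0.623 V.
Since V_DS = 5.2 V ≥ V_ov = 0.623 V, the device is in saturation.
I_D = ½ k_n V_ov² = 0.5 × 4.4 × 0.623² = 0.854 mA.

Saturation; I_D = 0.854 mA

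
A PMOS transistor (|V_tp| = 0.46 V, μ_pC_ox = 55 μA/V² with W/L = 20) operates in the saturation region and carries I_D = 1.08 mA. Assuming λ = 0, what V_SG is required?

k_p = μ_pC_ox · (W/L) = 1.1 mA/V².
In saturation I_D = ½ k_p (V_SG − |V_tp|)², so V_SG − |V_tp| = √(2 I_D / k_p) = √(2 × 1.08 / 1.1) = 1.4 V.
V_SG = 0.46 + 1.4 = 1.86 V.

V_SG = 1.86 V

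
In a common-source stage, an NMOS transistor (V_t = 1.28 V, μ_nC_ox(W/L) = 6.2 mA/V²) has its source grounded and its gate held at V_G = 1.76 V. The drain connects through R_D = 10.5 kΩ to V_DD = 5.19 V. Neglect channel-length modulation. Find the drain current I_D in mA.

I_D = 0.475 mA

V_GS = V_G = 1.76 V, so V_ov = 1.76 − 1.28 = 0.48 V.
Assume saturation: I_D = ½ k_n V_ov² = 0.5 × 6.2 × 0.48² = 0.714 mA, giving V_DS = V_DD − I_D R_D = 5.19 − 0.714 × 10.5 = -2.31 V.
But -2.31 V < V_ov = 0.48 V, so the device is actually in triode.
In triode I_D = k_n[V_ov V_DS − ½ V_DS²] and I_D = (V_DD − V_DS)/R_D. Equating: 32.6 V_DS² − 32.25 V_DS + 5.19 = 0, giving V_DS = 0.202 V (the root below V_ov).
I_D = (5.19 − 0.202) / 10.5 = 0.475 mA.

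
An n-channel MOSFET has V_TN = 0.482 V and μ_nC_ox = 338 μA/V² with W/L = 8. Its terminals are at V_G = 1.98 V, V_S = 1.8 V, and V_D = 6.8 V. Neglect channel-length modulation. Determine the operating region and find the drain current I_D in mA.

Cutoff; I_D = 0 mA

V_GS = V_G − V_S = 1.98 − 1.8 = 0.18 V; V_DS = V_D − V_S = 6.8 − 1.8 = 5 V.
V_GS = 0.18 V < V_TN = 0.482 V, so the transistor is in cutoff.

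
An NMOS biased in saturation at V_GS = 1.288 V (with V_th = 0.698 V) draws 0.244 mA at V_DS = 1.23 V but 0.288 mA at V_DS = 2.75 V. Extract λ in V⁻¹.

With V_GS fixed, I_D ∝ (1 + λ V_DS) in saturation, so I_D2/I_D1 = (1 + λ V_DS2)/(1 + λ V_DS1).
0.288/0.244 = 1.18 = (1 + 2.75 λ)/(1 + 1.23 λ).
Solving: λ (I_D1 V_DS2 − I_D2 V_DS1) = I_D2 − I_D1, so λ = (0.288 − 0.244) / (0.244 × 2.75 − 0.288 × 1.23) = 0.044 / 0.317 = 0.139 V⁻¹.

λ = 0.139 V⁻¹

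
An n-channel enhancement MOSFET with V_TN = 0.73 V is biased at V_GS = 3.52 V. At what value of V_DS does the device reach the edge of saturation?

The boundary between triode and saturation is V_DS = V_GS − V_TN = V_ov.
V_ov = 3.52 − 0.73 = 2.79 V.

V_DS,sat = 2.79 V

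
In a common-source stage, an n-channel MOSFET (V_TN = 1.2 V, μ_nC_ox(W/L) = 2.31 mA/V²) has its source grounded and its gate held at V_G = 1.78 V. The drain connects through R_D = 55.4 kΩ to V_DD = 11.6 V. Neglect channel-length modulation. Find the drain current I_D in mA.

I_D = 0.206 mA

V_GS = V_G = 1.78 V, so V_ov = 1.78 − 1.2 = 0.58 V.
Assume saturation: I_D = ½ k_n V_ov² = 0.5 × 2.31 × 0.58² = 0.389 mA, giving V_DS = V_DD − I_D R_D = 11.6 − 0.389 × 55.4 = -9.93 V.
But -9.93 V < V_ov = 0.58 V, so the device is actually in triode.
In triode I_D = k_n[V_ov V_DS − ½ V_DS²] and I_D = (V_DD − V_DS)/R_D. Equating: 64 V_DS² − 75.22 V_DS + 11.6 = 0, giving V_DS = 0.183 V (the root below V_ov).
I_D = (11.6 − 0.183) / 55.4 = 0.206 mA.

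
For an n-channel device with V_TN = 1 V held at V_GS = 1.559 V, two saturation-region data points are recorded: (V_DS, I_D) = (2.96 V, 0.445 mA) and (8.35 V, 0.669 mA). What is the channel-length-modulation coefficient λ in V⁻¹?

With V_GS fixed, I_D ∝ (1 + λ V_DS) in saturation, so I_D2/I_D1 = (1 + λ V_DS2)/(1 + λ V_DS1).
0.669/0.445 = 1.503 = (1 + 8.35 λ)/(1 + 2.96 λ).
Solving: λ (I_D1 V_DS2 − I_D2 V_DS1) = I_D2 − I_D1, so λ = (0.669 − 0.445) / (0.445 × 8.35 − 0.669 × 2.96) = 0.224 / 1.74 = 0.129 V⁻¹.

λ = 0.129 V⁻¹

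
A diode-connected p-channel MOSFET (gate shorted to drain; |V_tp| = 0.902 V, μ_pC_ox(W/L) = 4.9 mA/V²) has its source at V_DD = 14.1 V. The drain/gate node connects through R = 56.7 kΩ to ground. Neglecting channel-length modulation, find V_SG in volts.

V_SG = 1.21 V

With gate tied to drain, V_SG = V_SD ≥ V_SG − |V_tp|, so the device is in saturation.
KCL at the drain: ½ k_p (V_SG − |V_tp|)² = (V_DD − V_SG)/R.
Let x = V_SG − 0.902. Then 139 x² + x − 13.2 = 0, giving x = 0.305 V (positive root), so V_SG = 1.21 V.
I_D = (V_DD − V_SG)/R = (14.1 − 1.21) / 56.7 = 0.227 mA.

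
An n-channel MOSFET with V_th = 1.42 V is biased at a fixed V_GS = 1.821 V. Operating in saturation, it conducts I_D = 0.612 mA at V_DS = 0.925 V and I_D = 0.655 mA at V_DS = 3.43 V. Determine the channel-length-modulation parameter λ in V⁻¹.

λ = 0.0288 V⁻¹

With V_GS fixed, I_D ∝ (1 + λ V_DS) in saturation, so I_D2/I_D1 = (1 + λ V_DS2)/(1 + λ V_DS1).
0.655/0.612 = 1.07 = (1 + 3.43 λ)/(1 + 0.925 λ).
Solving: λ (I_D1 V_DS2 − I_D2 V_DS1) = I_D2 − I_D1, so λ = (0.655 − 0.612) / (0.612 × 3.43 − 0.655 × 0.925) = 0.043 / 1.49 = 0.0288 V⁻¹.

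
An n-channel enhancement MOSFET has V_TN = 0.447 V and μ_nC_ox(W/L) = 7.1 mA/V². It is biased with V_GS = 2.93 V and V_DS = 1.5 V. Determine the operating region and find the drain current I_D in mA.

V_ov = V_GS − V_TN = 2.93 − 0.447 = 2.48 V.
Since V_DS = 1.5 V < V_ov = 2.48 V, the device is in the triode region.
I_D = k_n [V_ov · V_DS − ½ V_DS²] = 7.1 × [2.48 × 1.5 − 0.5 × 1.5²] = 18.5 mA.

Triode; I_D = 18.5 mA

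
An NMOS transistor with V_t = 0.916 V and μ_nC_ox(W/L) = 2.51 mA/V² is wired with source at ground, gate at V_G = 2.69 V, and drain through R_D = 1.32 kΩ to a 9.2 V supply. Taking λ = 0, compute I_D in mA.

V_GS = V_G = 2.69 V, so V_ov = 2.69 − 0.916 = 1.77 V.
Assume saturation: I_D = ½ k_n V_ov² = 0.5 × 2.51 × 1.77² = 3.95 mA, giving V_DS = V_DD − I_D R_D = 9.2 − 3.95 × 1.32 = 3.99 V.
V_DS = 3.99 V ≥ V_ov = 1.77 V, confirming saturation.

I_D = 3.95 mA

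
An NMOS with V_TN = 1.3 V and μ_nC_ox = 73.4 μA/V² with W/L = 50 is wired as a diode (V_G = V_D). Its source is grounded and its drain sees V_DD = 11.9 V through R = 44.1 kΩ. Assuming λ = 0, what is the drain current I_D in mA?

With gate tied to drain, V_GS = V_DS ≥ V_GS − V_TN, so the device is in saturation.
k_n = μ_nC_ox · (W/L) = 3.67 mA/V².
KCL at the drain: ½ k_n (V_GS − V_TN)² = (V_DD − V_GS)/R.
Let x = V_GS − 1.3. Then 80.9 x² + x − 10.6 = 0, giving x = 0.356 V (positive root), so V_GS = 1.66 V.
I_D = (V_DD − V_GS)/R = (11.9 − 1.66) / 44.1 = 0.232 mA.

I_D = 0.232 mA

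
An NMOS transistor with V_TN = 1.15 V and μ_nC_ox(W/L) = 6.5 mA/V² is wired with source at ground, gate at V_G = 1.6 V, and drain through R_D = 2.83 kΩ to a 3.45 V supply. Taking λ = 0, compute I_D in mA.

V_GS = V_G = 1.6 V, so V_ov = 1.6 − 1.15 = 0.45 V.
Assume saturation: I_D = ½ k_n V_ov² = 0.5 × 6.5 × 0.45² = 0.658 mA, giving V_DS = V_DD − I_D R_D = 3.45 − 0.658 × 2.83 = 1.59 V.
V_DS = 1.59 V ≥ V_ov = 0.45 V, confirming saturation.

I_D = 0.658 mA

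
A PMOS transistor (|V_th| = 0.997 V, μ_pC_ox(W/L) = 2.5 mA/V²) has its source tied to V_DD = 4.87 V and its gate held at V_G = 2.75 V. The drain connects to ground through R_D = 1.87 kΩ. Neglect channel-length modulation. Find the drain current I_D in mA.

I_D = 1.58 mA

V_SG = V_DD − V_G = 4.87 − 2.75 = 2.12 V, so V_ov = 2.12 − 0.997 = 1.12 V.
Assume saturation: I_D = ½ k_p V_ov² = 0.5 × 2.5 × 1.12² = 1.58 mA, giving V_SD = V_DD − I_D R_D = 4.87 − 1.58 × 1.87 = 1.92 V.
V_SD = 1.92 V ≥ V_ov = 1.12 V, confirming saturation.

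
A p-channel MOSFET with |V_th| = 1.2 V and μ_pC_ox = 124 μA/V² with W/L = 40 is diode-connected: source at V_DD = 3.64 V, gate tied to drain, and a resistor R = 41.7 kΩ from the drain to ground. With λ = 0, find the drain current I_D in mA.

With gate tied to drain, V_SG = V_SD ≥ V_SG − |V_th|, so the device is in saturation.
k_p = μ_pC_ox · (W/L) = 4.96 mA/V².
KCL at the drain: ½ k_p (V_SG − |V_th|)² = (V_DD − V_SG)/R.
Let x = V_SG − 1.2. Then 103 x² + x − 2.44 = 0, giving x = 0.149 V (positive root), so V_SG = 1.35 V.
I_D = (V_DD − V_SG)/R = (3.64 − 1.35) / 41.7 = 0.0549 mA.

I_D = 0.0549 mA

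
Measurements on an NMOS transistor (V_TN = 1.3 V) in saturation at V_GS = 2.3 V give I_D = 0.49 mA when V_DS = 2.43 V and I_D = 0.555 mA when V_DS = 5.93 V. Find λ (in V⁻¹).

With V_GS fixed, I_D ∝ (1 + λ V_DS) in saturation, so I_D2/I_D1 = (1 + λ V_DS2)/(1 + λ V_DS1).
0.555/0.49 = 1.133 = (1 + 5.93 λ)/(1 + 2.43 λ).
Solving: λ (I_D1 V_DS2 − I_D2 V_DS1) = I_D2 − I_D1, so λ = (0.555 − 0.49) / (0.49 × 5.93 − 0.555 × 2.43) = 0.065 / 1.56 = 0.0417 V⁻¹.

λ = 0.0417 V⁻¹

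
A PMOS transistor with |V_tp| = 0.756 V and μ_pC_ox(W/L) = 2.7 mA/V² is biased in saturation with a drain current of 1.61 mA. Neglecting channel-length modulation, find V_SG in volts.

In saturation I_D = ½ k_p (V_SG − |V_tp|)², so V_SG − |V_tp| = √(2 I_D / k_p) = √(2 × 1.61 / 2.7) = 1.09 V.
V_SG = 0.756 + 1.09 = 1.85 V.

V_SG = 1.85 V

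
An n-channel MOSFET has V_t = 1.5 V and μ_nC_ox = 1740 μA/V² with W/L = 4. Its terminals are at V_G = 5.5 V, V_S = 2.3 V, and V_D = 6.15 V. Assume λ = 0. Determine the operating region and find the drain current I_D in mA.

Saturation; I_D = 10.1 mA

V_GS = V_G − V_S = 5.5 − 2.3 = 3.2 V; V_DS = V_D − V_S = 6.15 − 2.3 = 3.85 V.
k_n = μ_nC_ox · (W/L) = 6.96 mA/V².
V_ov = V_GS − V_t = 3.2 − 1.5 = 1.7 V.
Since V_DS = 3.85 V ≥ V_ov = 1.7 V, the device is in saturation.
I_D = ½ k_n V_ov² = 0.5 × 6.96 × 1.7² = 10.1 mA.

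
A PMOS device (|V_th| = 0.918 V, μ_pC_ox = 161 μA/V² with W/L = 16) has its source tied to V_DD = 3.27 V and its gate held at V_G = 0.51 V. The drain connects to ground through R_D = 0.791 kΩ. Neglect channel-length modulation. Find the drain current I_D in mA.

I_D = 3.07 mA

V_SG = V_DD − V_G = 3.27 − 0.51 = 2.76 V, so V_ov = 2.76 − 0.918 = 1.84 V.
k_p = μ_pC_ox · (W/L) = 2.576 mA/V².
Assume saturation: I_D = ½ k_p V_ov² = 0.5 × 2.576 × 1.84² = 4.37 mA, giving V_SD = V_DD − I_D R_D = 3.27 − 4.37 × 0.791 = -0.187 V.
But -0.187 V < V_ov = 1.84 V, so the device is actually in triode.
In triode I_D = k_p[V_ov V_SD − ½ V_SD²] and I_D = (V_DD − V_SD)/R_D. Equating: 1.02 V_SD² − 4.753 V_SD + 3.27 = 0, giving V_SD = 0.839 V (the root below V_ov).
I_D = (3.27 − 0.839) / 0.791 = 3.07 mA.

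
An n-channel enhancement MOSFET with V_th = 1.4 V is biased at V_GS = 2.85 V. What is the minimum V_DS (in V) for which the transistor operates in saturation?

V_DS,sat = 1.45 V

The boundary between triode and saturation is V_DS = V_GS − V_th = V_ov.
V_ov = 2.85 − 1.4 = 1.45 V.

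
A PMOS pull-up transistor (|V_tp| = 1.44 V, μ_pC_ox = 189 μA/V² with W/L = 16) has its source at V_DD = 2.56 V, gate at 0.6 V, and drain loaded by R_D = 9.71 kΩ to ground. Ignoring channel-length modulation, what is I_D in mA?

I_D = 0.244 mA

V_SG = V_DD − V_G = 2.56 − 0.6 = 1.96 V, so V_ov = 1.96 − 1.44 = 0.52 V.
k_p = μ_pC_ox · (W/L) = 3.024 mA/V².
Assume saturation: I_D = ½ k_p V_ov² = 0.5 × 3.024 × 0.52² = 0.409 mA, giving V_SD = V_DD − I_D R_D = 2.56 − 0.409 × 9.71 = -1.41 V.
But -1.41 V < V_ov = 0.52 V, so the device is actually in triode.
In triode I_D = k_p[V_ov V_SD − ½ V_SD²] and I_D = (V_DD − V_SD)/R_D. Equating: 14.7 V_SD² − 16.27 V_SD + 2.56 = 0, giving V_SD = 0.19 V (the root below V_ov).
I_D = (2.56 − 0.19) / 9.71 = 0.244 mA.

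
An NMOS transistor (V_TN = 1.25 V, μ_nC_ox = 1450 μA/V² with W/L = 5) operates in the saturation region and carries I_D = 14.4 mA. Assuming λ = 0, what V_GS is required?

V_GS = 3.24 V

k_n = μ_nC_ox · (W/L) = 7.25 mA/V².
In saturation I_D = ½ k_n (V_GS − V_TN)², so V_GS − V_TN = √(2 I_D / k_n) = √(2 × 14.4 / 7.25) = 1.99 V.
V_GS = 1.25 + 1.99 = 3.24 V.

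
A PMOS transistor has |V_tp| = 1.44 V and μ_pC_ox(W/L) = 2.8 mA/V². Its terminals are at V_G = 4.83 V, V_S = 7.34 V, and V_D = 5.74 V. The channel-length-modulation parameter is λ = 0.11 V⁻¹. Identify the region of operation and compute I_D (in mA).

V_SG = V_S − V_G = 7.34 − 4.83 = 2.51 V; V_SD = V_S − V_D = 7.34 − 5.74 = 1.6 V.
V_ov = V_SG − |V_tp| = 2.51 − 1.44 = 1.07 V.
Since V_SD = 1.6 V ≥ V_ov = 1.07 V, the device is in saturation.
I_D = ½ k_p V_ov² (1 + λ V_SD) = 0.5 × 2.8 × 1.07² × (1 + 0.11 × 1.6) = 1.88 mA.

Saturation; I_D = 1.88 mA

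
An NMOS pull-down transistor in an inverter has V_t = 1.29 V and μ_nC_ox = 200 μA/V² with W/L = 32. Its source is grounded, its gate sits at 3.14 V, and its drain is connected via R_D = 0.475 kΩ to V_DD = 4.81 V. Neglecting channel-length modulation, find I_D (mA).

I_D = 8.19 mA

V_GS = V_G = 3.14 V, so V_ov = 3.14 − 1.29 = 1.85 V.
k_n = μ_nC_ox · (W/L) = 6.4 mA/V².
Assume saturation: I_D = ½ k_n V_ov² = 0.5 × 6.4 × 1.85² = 11 mA, giving V_DS = V_DD − I_D R_D = 4.81 − 11 × 0.475 = -0.392 V.
But -0.392 V < V_ov = 1.85 V, so the device is actually in triode.
In triode I_D = k_n[V_ov V_DS − ½ V_DS²] and I_D = (V_DD − V_DS)/R_D. Equating: 1.52 V_DS² − 6.624 V_DS + 4.81 = 0, giving V_DS = 0.921 V (the root below V_ov).
I_D = (4.81 − 0.921) / 0.475 = 8.19 mA.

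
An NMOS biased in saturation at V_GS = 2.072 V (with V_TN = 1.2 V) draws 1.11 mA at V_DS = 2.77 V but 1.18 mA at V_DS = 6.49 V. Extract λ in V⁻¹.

With V_GS fixed, I_D ∝ (1 + λ V_DS) in saturation, so I_D2/I_D1 = (1 + λ V_DS2)/(1 + λ V_DS1).
1.18/1.11 = 1.063 = (1 + 6.49 λ)/(1 + 2.77 λ).
Solving: λ (I_D1 V_DS2 − I_D2 V_DS1) = I_D2 − I_D1, so λ = (1.18 − 1.11) / (1.11 × 6.49 − 1.18 × 2.77) = 0.07 / 3.94 = 0.0178 V⁻¹.

λ = 0.0178 V⁻¹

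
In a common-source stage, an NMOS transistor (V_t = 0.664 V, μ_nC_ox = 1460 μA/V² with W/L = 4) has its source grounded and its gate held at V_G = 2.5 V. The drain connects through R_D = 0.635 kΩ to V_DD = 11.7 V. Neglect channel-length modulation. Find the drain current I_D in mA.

I_D = 9.84 mA

V_GS = V_G = 2.5 V, so V_ov = 2.5 − 0.664 = 1.84 V.
k_n = μ_nC_ox · (W/L) = 5.84 mA/V².
Assume saturation: I_D = ½ k_n V_ov² = 0.5 × 5.84 × 1.84² = 9.84 mA, giving V_DS = V_DD − I_D R_D = 11.7 − 9.84 × 0.635 = 5.45 V.
V_DS = 5.45 V ≥ V_ov = 1.84 V, confirming saturation.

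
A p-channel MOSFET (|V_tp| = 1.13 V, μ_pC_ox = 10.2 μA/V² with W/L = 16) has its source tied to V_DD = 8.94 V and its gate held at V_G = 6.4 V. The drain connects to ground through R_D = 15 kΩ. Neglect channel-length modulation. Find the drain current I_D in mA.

V_SG = V_DD − V_G = 8.94 − 6.4 = 2.54 V, so V_ov = 2.54 − 1.13 = 1.41 V.
k_p = μ_pC_ox · (W/L) = 0.1632 mA/V².
Assume saturation: I_D = ½ k_p V_ov² = 0.5 × 0.1632 × 1.41² = 0.162 mA, giving V_SD = V_DD − I_D R_D = 8.94 − 0.162 × 15 = 6.51 V.
V_SD = 6.51 V ≥ V_ov = 1.41 V, confirming saturation.

I_D = 0.162 mA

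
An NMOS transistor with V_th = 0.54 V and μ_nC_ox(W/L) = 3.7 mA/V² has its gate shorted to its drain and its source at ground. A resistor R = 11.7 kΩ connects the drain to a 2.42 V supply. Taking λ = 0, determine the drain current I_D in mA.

I_D = 0.137 mA

With gate tied to drain, V_GS = V_DS ≥ V_GS − V_th, so the device is in saturation.
KCL at the drain: ½ k_n (V_GS − V_th)² = (V_DD − V_GS)/R.
Let x = V_GS − 0.54. Then 21.6 x² + x − 1.88 = 0, giving x = 0.273 V (positive root), so V_GS = 0.813 V.
I_D = (V_DD − V_GS)/R = (2.42 − 0.813) / 11.7 = 0.137 mA.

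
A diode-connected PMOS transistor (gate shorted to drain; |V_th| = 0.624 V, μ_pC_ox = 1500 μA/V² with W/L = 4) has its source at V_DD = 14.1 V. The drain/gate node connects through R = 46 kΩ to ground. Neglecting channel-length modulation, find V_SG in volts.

With gate tied to drain, V_SG = V_SD ≥ V_SG − |V_th|, so the device is in saturation.
k_p = μ_pC_ox · (W/L) = 6 mA/V².
KCL at the drain: ½ k_p (V_SG − |V_th|)² = (V_DD − V_SG)/R.
Let x = V_SG − 0.624. Then 138 x² + x − 13.48 = 0, giving x = 0.309 V (positive root), so V_SG = 0.933 V.
I_D = (V_DD − V_SG)/R = (14.1 − 0.933) / 46 = 0.286 mA.

V_SG = 0.933 V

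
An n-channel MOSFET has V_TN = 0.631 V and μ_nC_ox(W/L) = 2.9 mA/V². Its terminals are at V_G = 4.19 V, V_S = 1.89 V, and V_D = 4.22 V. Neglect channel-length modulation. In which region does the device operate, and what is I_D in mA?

Saturation; I_D = 4.04 mA

V_GS = V_G − V_S = 4.19 − 1.89 = 2.3 V; V_DS = V_D − V_S = 4.22 − 1.89 = 2.33 V.
V_ov = V_GS − V_TN = 2.3 − 0.631 = 1.67 V.
Since V_DS = 2.33 V ≥ V_ov = 1.67 V, the device is in saturation.
I_D = ½ k_n V_ov² = 0.5 × 2.9 × 1.67² = 4.04 mA.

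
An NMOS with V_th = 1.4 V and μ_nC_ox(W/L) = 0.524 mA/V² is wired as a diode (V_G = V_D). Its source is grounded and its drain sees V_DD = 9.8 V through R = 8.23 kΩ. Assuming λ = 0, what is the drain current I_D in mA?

I_D = 0.807 mA

With gate tied to drain, V_GS = V_DS ≥ V_GS − V_th, so the device is in saturation.
KCL at the drain: ½ k_n (V_GS − V_th)² = (V_DD − V_GS)/R.
Let x = V_GS − 1.4. Then 2.16 x² + x − 8.4 = 0, giving x = 1.76 V (positive root), so V_GS = 3.16 V.
I_D = (V_DD − V_GS)/R = (9.8 − 3.16) / 8.23 = 0.807 mA.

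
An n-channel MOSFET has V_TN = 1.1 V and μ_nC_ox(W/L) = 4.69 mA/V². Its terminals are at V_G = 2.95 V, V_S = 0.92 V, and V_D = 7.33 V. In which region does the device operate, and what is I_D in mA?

Saturation; I_D = 2.03 mA

V_GS = V_G − V_S = 2.95 − 0.92 = 2.03 V; V_DS = V_D − V_S = 7.33 − 0.92 = 6.41 V.
V_ov = V_GS − V_TN = 2.03 − 1.1 = 0.93 V.
Since V_DS = 6.41 V ≥ V_ov = 0.93 V, the device is in saturation.
I_D = ½ k_n V_ov² = 0.5 × 4.69 × 0.93² = 2.03 mA.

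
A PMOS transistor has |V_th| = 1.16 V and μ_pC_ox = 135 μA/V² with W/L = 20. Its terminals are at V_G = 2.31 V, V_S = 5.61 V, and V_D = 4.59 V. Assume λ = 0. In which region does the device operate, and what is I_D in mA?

V_SG = V_S − V_G = 5.61 − 2.31 = 3.3 V; V_SD = V_S − V_D = 5.61 − 4.59 = 1.02 V.
k_p = μ_pC_ox · (W/L) = 2.7 mA/V².
V_ov = V_SG − |V_th| = 3.3 − 1.16 = 2.14 V.
Since V_SD = 1.02 V < V_ov = 2.14 V, the device is in the triode region.
I_D = k_p [V_ov · V_SD − ½ V_SD²] = 2.7 × [2.14 × 1.02 − 0.5 × 1.02²] = 4.49 mA.

Triode; I_D = 4.49 mA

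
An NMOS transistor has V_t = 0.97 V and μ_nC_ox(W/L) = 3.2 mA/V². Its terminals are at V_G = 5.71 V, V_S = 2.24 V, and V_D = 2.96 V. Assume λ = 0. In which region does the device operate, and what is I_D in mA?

Triode; I_D = 4.93 mA

V_GS = V_G − V_S = 5.71 − 2.24 = 3.47 V; V_DS = V_D − V_S = 2.96 − 2.24 = 0.72 V.
V_ov = V_GS − V_t = 3.47 − 0.97 = 2.5 V.
Since V_DS = 0.72 V < V_ov = 2.5 V, the device is in the triode region.
I_D = k_n [V_ov · V_DS − ½ V_DS²] = 3.2 × [2.5 × 0.72 − 0.5 × 0.72²] = 4.93 mA.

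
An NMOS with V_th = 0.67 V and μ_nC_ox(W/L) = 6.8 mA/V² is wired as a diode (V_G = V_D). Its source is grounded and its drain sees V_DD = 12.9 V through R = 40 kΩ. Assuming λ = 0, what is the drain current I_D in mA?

With gate tied to drain, V_GS = V_DS ≥ V_GS − V_th, so the device is in saturation.
KCL at the drain: ½ k_n (V_GS − V_th)² = (V_DD − V_GS)/R.
Let x = V_GS − 0.67. Then 136 x² + x − 12.23 = 0, giving x = 0.296 V (positive root), so V_GS = 0.966 V.
I_D = (V_DD − V_GS)/R = (12.9 − 0.966) / 40 = 0.298 mA.

I_D = 0.298 mA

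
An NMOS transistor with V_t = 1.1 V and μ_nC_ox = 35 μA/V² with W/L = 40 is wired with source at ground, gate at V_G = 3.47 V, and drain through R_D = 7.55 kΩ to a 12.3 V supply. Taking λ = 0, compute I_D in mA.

V_GS = V_G = 3.47 V, so V_ov = 3.47 − 1.1 = 2.37 V.
k_n = μ_nC_ox · (W/L) = 1.4 mA/V².
Assume saturation: I_D = ½ k_n V_ov² = 0.5 × 1.4 × 2.37² = 3.93 mA, giving V_DS = V_DD − I_D R_D = 12.3 − 3.93 × 7.55 = -17.4 V.
But -17.4 V < V_ov = 2.37 V, so the device is actually in triode.
In triode I_D = k_n[V_ov V_DS − ½ V_DS²] and I_D = (V_DD − V_DS)/R_D. Equating: 5.28 V_DS² − 26.05 V_DS + 12.3 = 0, giving V_DS = 0.529 V (the root below V_ov).
I_D = (12.3 − 0.529) / 7.55 = 1.56 mA.

I_D = 1.56 mA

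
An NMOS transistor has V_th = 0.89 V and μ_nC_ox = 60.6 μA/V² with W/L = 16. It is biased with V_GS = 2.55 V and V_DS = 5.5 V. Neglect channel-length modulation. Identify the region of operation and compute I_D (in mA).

k_n = μ_nC_ox · (W/L) = 0.9696 mA/V².
V_ov = V_GS − V_th = 2.55 − 0.89 = 1.66 V.
Since V_DS = 5.5 V ≥ V_ov = 1.66 V, the device is in saturation.
I_D = ½ k_n V_ov² = 0.5 × 0.9696 × 1.66² = 1.34 mA.

Saturation; I_D = 1.34 mA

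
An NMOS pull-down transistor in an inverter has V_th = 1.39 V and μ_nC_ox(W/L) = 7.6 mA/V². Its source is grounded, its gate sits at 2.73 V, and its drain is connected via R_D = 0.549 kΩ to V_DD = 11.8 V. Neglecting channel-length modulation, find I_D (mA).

V_GS = V_G = 2.73 V, so V_ov = 2.73 − 1.39 = 1.34 V.
Assume saturation: I_D = ½ k_n V_ov² = 0.5 × 7.6 × 1.34² = 6.82 mA, giving V_DS = V_DD − I_D R_D = 11.8 − 6.82 × 0.549 = 8.05 V.
V_DS = 8.05 V ≥ V_ov = 1.34 V, confirming saturation.

I_D = 6.82 mA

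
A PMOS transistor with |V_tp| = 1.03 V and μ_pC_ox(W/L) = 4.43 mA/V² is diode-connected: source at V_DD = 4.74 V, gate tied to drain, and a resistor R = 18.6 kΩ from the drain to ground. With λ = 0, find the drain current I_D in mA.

I_D = 0.184 mA

With gate tied to drain, V_SG = V_SD ≥ V_SG − |V_tp|, so the device is in saturation.
KCL at the drain: ½ k_p (V_SG − |V_tp|)² = (V_DD − V_SG)/R.
Let x = V_SG − 1.03. Then 41.2 x² + x − 3.71 = 0, giving x = 0.288 V (positive root), so V_SG = 1.32 V.
I_D = (V_DD − V_SG)/R = (4.74 − 1.32) / 18.6 = 0.184 mA.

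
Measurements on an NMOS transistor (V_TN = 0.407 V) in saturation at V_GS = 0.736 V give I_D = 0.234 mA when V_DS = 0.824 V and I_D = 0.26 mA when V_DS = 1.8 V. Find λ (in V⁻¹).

λ = 0.126 V⁻¹

With V_GS fixed, I_D ∝ (1 + λ V_DS) in saturation, so I_D2/I_D1 = (1 + λ V_DS2)/(1 + λ V_DS1).
0.26/0.234 = 1.111 = (1 + 1.8 λ)/(1 + 0.824 λ).
Solving: λ (I_D1 V_DS2 − I_D2 V_DS1) = I_D2 − I_D1, so λ = (0.26 − 0.234) / (0.234 × 1.8 − 0.26 × 0.824) = 0.026 / 0.207 = 0.126 V⁻¹.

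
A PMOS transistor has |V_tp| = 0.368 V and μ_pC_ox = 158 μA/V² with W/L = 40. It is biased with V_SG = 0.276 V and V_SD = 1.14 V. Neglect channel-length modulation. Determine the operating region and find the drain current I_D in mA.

Cutoff; I_D = 0 mA

V_SG = 0.276 V < |V_tp| = 0.368 V, so the transistor is in cutoff.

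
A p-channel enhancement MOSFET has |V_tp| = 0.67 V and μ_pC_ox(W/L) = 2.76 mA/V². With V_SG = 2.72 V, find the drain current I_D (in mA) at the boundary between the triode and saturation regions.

I_D = 5.80 mA

At the boundary V_SD = V_ov = V_SG − |V_tp| = 2.72 − 0.67 = 2.05 V.
I_D = ½ k_p V_ov² = 0.5 × 2.76 × 2.05² = 5.8 mA.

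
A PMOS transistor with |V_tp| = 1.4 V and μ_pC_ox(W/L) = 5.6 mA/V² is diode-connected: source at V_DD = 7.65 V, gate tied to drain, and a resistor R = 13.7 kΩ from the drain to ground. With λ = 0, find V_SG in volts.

With gate tied to drain, V_SG = V_SD ≥ V_SG − |V_tp|, so the device is in saturation.
KCL at the drain: ½ k_p (V_SG − |V_tp|)² = (V_DD − V_SG)/R.
Let x = V_SG − 1.4. Then 38.4 x² + x − 6.25 = 0, giving x = 0.391 V (positive root), so V_SG = 1.79 V.
I_D = (V_DD − V_SG)/R = (7.65 − 1.79) / 13.7 = 0.428 mA.

V_SG = 1.79 V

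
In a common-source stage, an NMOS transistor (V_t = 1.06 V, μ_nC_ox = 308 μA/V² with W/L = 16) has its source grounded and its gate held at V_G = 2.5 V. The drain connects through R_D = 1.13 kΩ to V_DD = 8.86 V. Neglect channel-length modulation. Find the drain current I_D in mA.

V_GS = V_G = 2.5 V, so V_ov = 2.5 − 1.06 = 1.44 V.
k_n = μ_nC_ox · (W/L) = 4.928 mA/V².
Assume saturation: I_D = ½ k_n V_ov² = 0.5 × 4.928 × 1.44² = 5.11 mA, giving V_DS = V_DD − I_D R_D = 8.86 − 5.11 × 1.13 = 3.09 V.
V_DS = 3.09 V ≥ V_ov = 1.44 V, confirming saturation.

I_D = 5.11 mA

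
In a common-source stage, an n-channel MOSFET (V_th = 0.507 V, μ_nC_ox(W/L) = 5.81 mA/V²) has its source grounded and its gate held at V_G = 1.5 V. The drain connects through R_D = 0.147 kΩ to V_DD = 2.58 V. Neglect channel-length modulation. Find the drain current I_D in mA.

I_D = 2.86 mA

V_GS = V_G = 1.5 V, so V_ov = 1.5 − 0.507 = 0.993 V.
Assume saturation: I_D = ½ k_n V_ov² = 0.5 × 5.81 × 0.993² = 2.86 mA, giving V_DS = V_DD − I_D R_D = 2.58 − 2.86 × 0.147 = 2.16 V.
V_DS = 2.16 V ≥ V_ov = 0.993 V, confirming saturation.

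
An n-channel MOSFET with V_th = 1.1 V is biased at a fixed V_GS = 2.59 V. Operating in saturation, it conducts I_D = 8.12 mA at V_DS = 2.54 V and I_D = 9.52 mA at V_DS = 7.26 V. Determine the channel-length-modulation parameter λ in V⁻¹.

With V_GS fixed, I_D ∝ (1 + λ V_DS) in saturation, so I_D2/I_D1 = (1 + λ V_DS2)/(1 + λ V_DS1).
9.52/8.12 = 1.172 = (1 + 7.26 λ)/(1 + 2.54 λ).
Solving: λ (I_D1 V_DS2 − I_D2 V_DS1) = I_D2 − I_D1, so λ = (9.52 − 8.12) / (8.12 × 7.26 − 9.52 × 2.54) = 1.4 / 34.8 = 0.0403 V⁻¹.

λ = 0.0403 V⁻¹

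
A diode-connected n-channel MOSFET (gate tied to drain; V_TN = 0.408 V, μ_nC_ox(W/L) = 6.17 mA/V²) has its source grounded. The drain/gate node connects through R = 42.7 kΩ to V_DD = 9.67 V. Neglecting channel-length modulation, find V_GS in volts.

V_GS = 0.669 V

With gate tied to drain, V_GS = V_DS ≥ V_GS − V_TN, so the device is in saturation.
KCL at the drain: ½ k_n (V_GS − V_TN)² = (V_DD − V_GS)/R.
Let x = V_GS − 0.408. Then 132 x² + x − 9.262 = 0, giving x = 0.261 V (positive root), so V_GS = 0.669 V.
I_D = (V_DD − V_GS)/R = (9.67 − 0.669) / 42.7 = 0.211 mA.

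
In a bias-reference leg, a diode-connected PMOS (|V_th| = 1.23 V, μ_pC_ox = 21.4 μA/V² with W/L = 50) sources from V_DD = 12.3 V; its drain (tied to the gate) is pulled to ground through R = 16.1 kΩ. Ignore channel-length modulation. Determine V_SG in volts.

With gate tied to drain, V_SG = V_SD ≥ V_SG − |V_th|, so the device is in saturation.
k_p = μ_pC_ox · (W/L) = 1.07 mA/V².
KCL at the drain: ½ k_p (V_SG − |V_th|)² = (V_DD − V_SG)/R.
Let x = V_SG − 1.23. Then 8.61 x² + x − 11.07 = 0, giving x = 1.08 V (positive root), so V_SG = 2.31 V.
I_D = (V_DD − V_SG)/R = (12.3 − 2.31) / 16.1 = 0.621 mA.

V_SG = 2.31 V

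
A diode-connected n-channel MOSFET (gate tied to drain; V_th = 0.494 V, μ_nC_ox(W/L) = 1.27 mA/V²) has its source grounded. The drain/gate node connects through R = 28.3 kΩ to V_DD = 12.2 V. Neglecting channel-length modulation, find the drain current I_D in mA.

With gate tied to drain, V_GS = V_DS ≥ V_GS − V_th, so the device is in saturation.
KCL at the drain: ½ k_n (V_GS − V_th)² = (V_DD − V_GS)/R.
Let x = V_GS − 0.494. Then 18 x² + x − 11.71 = 0, giving x = 0.78 V (positive root), so V_GS = 1.27 V.
I_D = (V_DD − V_GS)/R = (12.2 − 1.27) / 28.3 = 0.386 mA.

I_D = 0.386 mA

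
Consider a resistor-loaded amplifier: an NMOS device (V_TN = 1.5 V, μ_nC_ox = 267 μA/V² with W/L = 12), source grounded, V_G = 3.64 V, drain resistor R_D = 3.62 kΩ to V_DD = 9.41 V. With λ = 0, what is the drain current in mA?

I_D = 2.49 mA

V_GS = V_G = 3.64 V, so V_ov = 3.64 − 1.5 = 2.14 V.
k_n = μ_nC_ox · (W/L) = 3.204 mA/V².
Assume saturation: I_D = ½ k_n V_ov² = 0.5 × 3.204 × 2.14² = 7.34 mA, giving V_DS = V_DD − I_D R_D = 9.41 − 7.34 × 3.62 = -17.1 V.
But -17.1 V < V_ov = 2.14 V, so the device is actually in triode.
In triode I_D = k_n[V_ov V_DS − ½ V_DS²] and I_D = (V_DD − V_DS)/R_D. Equating: 5.8 V_DS² − 25.82 V_DS + 9.41 = 0, giving V_DS = 0.4 V (the root below V_ov).
I_D = (9.41 − 0.4) / 3.62 = 2.49 mA.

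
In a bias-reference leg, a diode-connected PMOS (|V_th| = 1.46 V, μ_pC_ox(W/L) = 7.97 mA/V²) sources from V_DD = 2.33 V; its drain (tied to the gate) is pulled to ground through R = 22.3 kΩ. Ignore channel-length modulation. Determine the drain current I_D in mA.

With gate tied to drain, V_SG = V_SD ≥ V_SG − |V_th|, so the device is in saturation.
KCL at the drain: ½ k_p (V_SG − |V_th|)² = (V_DD − V_SG)/R.
Let x = V_SG − 1.46. Then 88.9 x² + x − 0.87 = 0, giving x = 0.0935 V (positive root), so V_SG = 1.55 V.
I_D = (V_DD − V_SG)/R = (2.33 − 1.55) / 22.3 = 0.0348 mA.

I_D = 0.0348 mA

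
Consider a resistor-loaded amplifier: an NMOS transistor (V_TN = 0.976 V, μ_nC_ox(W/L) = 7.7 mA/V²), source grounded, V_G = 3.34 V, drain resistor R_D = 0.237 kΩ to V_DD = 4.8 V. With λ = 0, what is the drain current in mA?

V_GS = V_G = 3.34 V, so V_ov = 3.34 − 0.976 = 2.36 V.
Assume saturation: I_D = ½ k_n V_ov² = 0.5 × 7.7 × 2.36² = 21.5 mA, giving V_DS = V_DD − I_D R_D = 4.8 − 21.5 × 0.237 = -0.299 V.
But -0.299 V < V_ov = 2.36 V, so the device is actually in triode.
In triode I_D = k_n[V_ov V_DS − ½ V_DS²] and I_D = (V_DD − V_DS)/R_D. Equating: 0.912 V_DS² − 5.314 V_DS + 4.8 = 0, giving V_DS = 1.12 V (the root below V_ov).
I_D = (4.8 − 1.12) / 0.237 = 15.5 mA.

I_D = 15.5 mA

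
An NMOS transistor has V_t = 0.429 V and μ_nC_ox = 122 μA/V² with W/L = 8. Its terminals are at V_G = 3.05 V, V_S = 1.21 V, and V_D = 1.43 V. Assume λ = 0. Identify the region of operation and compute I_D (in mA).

Triode; I_D = 0.279 mA

V_GS = V_G − V_S = 3.05 − 1.21 = 1.84 V; V_DS = V_D − V_S = 1.43 − 1.21 = 0.22 V.
k_n = μ_nC_ox · (W/L) = 0.976 mA/V².
V_ov = V_GS − V_t = 1.84 − 0.429 = 1.41 V.
Since V_DS = 0.22 V < V_ov = 1.41 V, the device is in the triode region.
I_D = k_n [V_ov · V_DS − ½ V_DS²] = 0.976 × [1.41 × 0.22 − 0.5 × 0.22²] = 0.279 mA.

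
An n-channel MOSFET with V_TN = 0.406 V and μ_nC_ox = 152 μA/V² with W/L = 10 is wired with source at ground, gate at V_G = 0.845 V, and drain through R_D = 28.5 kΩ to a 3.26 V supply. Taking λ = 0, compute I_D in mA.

I_D = 0.107 mA

V_GS = V_G = 0.845 V, so V_ov = 0.845 − 0.406 = 0.439 V.
k_n = μ_nC_ox · (W/L) = 1.52 mA/V².
Assume saturation: I_D = ½ k_n V_ov² = 0.5 × 1.52 × 0.439² = 0.146 mA, giving V_DS = V_DD − I_D R_D = 3.26 − 0.146 × 28.5 = -0.914 V.
But -0.914 V < V_ov = 0.439 V, so the device is actually in triode.
In triode I_D = k_n[V_ov V_DS − ½ V_DS²] and I_D = (V_DD − V_DS)/R_D. Equating: 21.7 V_DS² − 20.02 V_DS + 3.26 = 0, giving V_DS = 0.211 V (the root below V_ov).
I_D = (3.26 − 0.211) / 28.5 = 0.107 mA.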